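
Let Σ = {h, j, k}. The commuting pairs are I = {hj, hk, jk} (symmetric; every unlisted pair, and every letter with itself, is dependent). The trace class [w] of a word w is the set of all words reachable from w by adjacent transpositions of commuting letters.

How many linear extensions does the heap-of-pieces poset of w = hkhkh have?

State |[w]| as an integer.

10

#0=h has no predecessor
#1=k has no predecessor
#2=h depends on [0:h]
#3=k depends on [1:k]
#4=h depends on [2:h]
sources: [0:h, 1:k]
N(rest) = Σ N(rest − s) over sources s of rest; N(one piece) = 1:
  size 1 → [3]=1  [4]=1
  size 2 → [1,3]=1  [2,4]=1  [3,4]=2
  size 3 → [0,2,4]=1  [1,3,4]=3  [2,3,4]=3
  first=0(h) contributes 6
  first=1(k) contributes 4
|[w]| = 10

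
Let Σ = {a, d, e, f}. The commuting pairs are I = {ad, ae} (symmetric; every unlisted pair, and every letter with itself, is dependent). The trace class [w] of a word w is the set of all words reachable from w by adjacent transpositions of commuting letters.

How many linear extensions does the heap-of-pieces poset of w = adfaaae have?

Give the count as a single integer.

8

0(a) covers ∅
1(d) covers ∅
2(f) covers 0:a, 1:d
3(a) covers 2:f
4(a) covers 3:a
5(a) covers 4:a
6(e) covers 2:f
floor of heap: 0:a, 1:d
completions by unplaced set U, small U first (add the entries for U minus each lowest piece of U):
  |U|=1: {5}:1  {6}:1
  |U|=2: {4,5}:1  {5,6}:2
  |U|=3: {3,4,5}:1  {4,5,6}:3
  |U|=4: {3,4,5,6}:4
  |U|=5: {2,3,4,5,6}:4
  start at 0(a): 4
  start at 1(d): 4
sum over floor = 8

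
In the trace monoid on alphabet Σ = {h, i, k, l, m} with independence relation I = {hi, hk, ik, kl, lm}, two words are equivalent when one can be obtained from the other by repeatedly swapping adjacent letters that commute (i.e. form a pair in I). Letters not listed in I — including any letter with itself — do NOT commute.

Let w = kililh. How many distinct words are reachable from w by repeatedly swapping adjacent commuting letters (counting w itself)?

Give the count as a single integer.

0(k) covers ∅
1(i) covers ∅
2(l) covers 1:i
3(i) covers 2:l
4(l) covers 3:i
5(h) covers 4:l
floor of heap: 0:k, 1:i
completions by unplaced set U, small U first (add the entries for U minus each lowest piece of U):
  |U|=1: {0}:1  {5}:1
  |U|=2: {0,5}:2  {4,5}:1
  |U|=3: {0,4,5}:3  {3,4,5}:1
  |U|=4: {0,3,4,5}:4  {2,3,4,5}:1
  start at 0(k): 1
  start at 1(i): 5
sum over floor = 6

6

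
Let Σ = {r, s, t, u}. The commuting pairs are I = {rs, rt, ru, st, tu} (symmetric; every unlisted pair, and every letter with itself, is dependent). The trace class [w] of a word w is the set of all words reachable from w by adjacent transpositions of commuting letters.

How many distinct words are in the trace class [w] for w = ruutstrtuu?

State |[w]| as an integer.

2520

#0=r has no predecessor
#1=u has no predecessor
#2=u depends on [1:u]
#3=t has no predecessor
#4=s depends on [2:u]
#5=t depends on [3:t]
#6=r depends on [0:r]
#7=t depends on [5:t]
#8=u depends on [4:s]
#9=u depends on [8:u]
sources: [0:r, 1:u, 3:t]
N(rest) = Σ N(rest − s) over sources s of rest; N(one piece) = 1:
  size 1 → [6]=1  [7]=1  [9]=1
  size 2 → [0,6]=1  [5,7]=1  [6,7]=2  [6,9]=2  [7,9]=2  [8,9]=1
  size 3 → [0,6,7]=3  [0,6,9]=3  [3,5,7]=1  [4,8,9]=1  [5,6,7]=3  [5,7,9]=3  [6,7,9]=6  [6,8,9]=3  [7,8,9]=3
  size 4 → [0,5,6,7]=6  [0,6,7,9]=12  [0,6,8,9]=6  [2,4,8,9]=1  [3,5,6,7]=4  [3,5,7,9]=4  [4,6,8,9]=4  [4,7,8,9]=4  [5,6,7,9]=12  [5,7,8,9]=6  [6,7,8,9]=12
  size 5 → [0,3,5,6,7]=10  [0,4,6,8,9]=10  [0,5,6,7,9]=30  [0,6,7,8,9]=30  [1,2,4,8,9]=1  [2,4,6,8,9]=5  [2,4,7,8,9]=5  [3,5,6,7,9]=20  [3,5,7,8,9]=10  [4,5,7,8,9]=10  [4,6,7,8,9]=20  [5,6,7,8,9]=30
  size 6 → [0,2,4,6,8,9]=15  [0,3,5,6,7,9]=60  [0,4,6,7,8,9]=60  [0,5,6,7,8,9]=90  [1,2,4,6,8,9]=6  [1,2,4,7,8,9]=6  [2,4,5,7,8,9]=15  [2,4,6,7,8,9]=30  [3,4,5,7,8,9]=20  [3,5,6,7,8,9]=60  [4,5,6,7,8,9]=60
  size 7 → [0,1,2,4,6,8,9]=21  [0,2,4,6,7,8,9]=105  [0,3,5,6,7,8,9]=210  [0,4,5,6,7,8,9]=210  [1,2,4,5,7,8,9]=21  [1,2,4,6,7,8,9]=42  [2,3,4,5,7,8,9]=35  [2,4,5,6,7,8,9]=105  [3,4,5,6,7,8,9]=140
  size 8 → [0,1,2,4,6,7,8,9]=168  [0,2,4,5,6,7,8,9]=420  [0,3,4,5,6,7,8,9]=560  [1,2,3,4,5,7,8,9]=56  [1,2,4,5,6,7,8,9]=168  [2,3,4,5,6,7,8,9]=280
  first=0(r) contributes 504
  first=1(u) contributes 1260
  first=3(t) contributes 756
|[w]| = 2520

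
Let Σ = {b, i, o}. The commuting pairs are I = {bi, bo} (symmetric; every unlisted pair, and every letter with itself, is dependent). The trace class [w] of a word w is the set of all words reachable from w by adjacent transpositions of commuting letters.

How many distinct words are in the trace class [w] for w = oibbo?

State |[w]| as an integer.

0(o) covers ∅
1(i) covers 0:o
2(b) covers ∅
3(b) covers 2:b
4(o) covers 1:i
floor of heap: 0:o, 2:b
completions by unplaced set U, small U first (add the entries for U minus each lowest piece of U):
  |U|=1: {3}:1  {4}:1
  |U|=2: {1,4}:1  {2,3}:1  {3,4}:2
  |U|=3: {0,1,4}:1  {1,3,4}:3  {2,3,4}:3
  start at 0(o): 6
  start at 2(b): 4
sum over floor = 10

10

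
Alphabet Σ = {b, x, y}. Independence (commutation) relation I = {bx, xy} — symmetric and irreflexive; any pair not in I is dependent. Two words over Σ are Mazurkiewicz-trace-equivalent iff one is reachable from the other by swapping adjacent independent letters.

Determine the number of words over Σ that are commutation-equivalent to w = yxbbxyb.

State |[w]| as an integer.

drop 0:y onto floor
drop 1:x onto floor
drop 2:b onto {0:y}
drop 3:b onto {2:b}
drop 4:x onto {1:x}
drop 5:y onto {3:b}
drop 6:b onto {5:y}
ground layer = {0:y, 1:x}
drop-orders for the pieces not yet dropped (sum over which currently-grounded one goes next):
  1 to go: {4} 1  {6} 1
  2 to go: {1,4} 1  {4,6} 2  {5,6} 1
  3 to go: {1,4,6} 3  {3,5,6} 1  {4,5,6} 3
  4 to go: {1,4,5,6} 6  {2,3,5,6} 1  {3,4,5,6} 4
  5 to go: {0,2,3,5,6} 1  {1,3,4,5,6} 10  {2,3,4,5,6} 5
  if 0:y drops first: 15 orders
  if 1:x drops first: 6 orders
heap linearizations: 21

21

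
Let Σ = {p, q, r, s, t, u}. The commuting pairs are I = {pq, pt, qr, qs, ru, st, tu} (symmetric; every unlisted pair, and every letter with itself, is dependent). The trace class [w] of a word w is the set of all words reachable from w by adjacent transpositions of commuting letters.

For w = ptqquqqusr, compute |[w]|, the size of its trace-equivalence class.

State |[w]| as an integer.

0(p) covers ∅
1(t) covers ∅
2(q) covers 1:t
3(q) covers 2:q
4(u) covers 0:p, 3:q
5(q) covers 4:u
6(q) covers 5:q
7(u) covers 6:q
8(s) covers 7:u
9(r) covers 8:s
floor of heap: 0:p, 1:t
completions by unplaced set U, small U first (add the entries for U minus each lowest piece of U):
  |U|=1: {9}:1
  |U|=2: {8,9}:1
  |U|=3: {7,8,9}:1
  |U|=4: {6,7,8,9}:1
  |U|=5: {5,6,7,8,9}:1
  |U|=6: {4,5,6,7,8,9}:1
  |U|=7: {0,4,5,6,7,8,9}:1  {3,4,5,6,7,8,9}:1
  |U|=8: {0,3,4,5,6,7,8,9}:2  {2,3,4,5,6,7,8,9}:1
  start at 0(p): 1
  start at 1(t): 3
sum over floor = 4

4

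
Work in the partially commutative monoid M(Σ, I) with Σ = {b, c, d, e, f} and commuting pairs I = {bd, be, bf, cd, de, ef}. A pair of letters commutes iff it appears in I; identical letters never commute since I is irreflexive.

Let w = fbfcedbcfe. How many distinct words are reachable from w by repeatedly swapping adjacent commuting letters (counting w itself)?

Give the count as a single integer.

70

drop 0:f onto floor
drop 1:b onto floor
drop 2:f onto {0:f}
drop 3:c onto {1:b, 2:f}
drop 4:e onto {3:c}
drop 5:d onto {2:f}
drop 6:b onto {3:c}
drop 7:c onto {4:e, 6:b}
drop 8:f onto {5:d, 7:c}
drop 9:e onto {7:c}
ground layer = {0:f, 1:b}
drop-orders for the pieces not yet dropped (sum over which currently-grounded one goes next):
  1 to go: {8} 1  {9} 1
  2 to go: {5,8} 1  {8,9} 2
  3 to go: {5,8,9} 3  {7,8,9} 2
  4 to go: {4,7,8,9} 2  {5,7,8,9} 5  {6,7,8,9} 2
  5 to go: {4,5,7,8,9} 7  {4,6,7,8,9} 4  {5,6,7,8,9} 7
  6 to go: {3,4,6,7,8,9} 4  {4,5,6,7,8,9} 18
  7 to go: {1,3,4,6,7,8,9} 4  {3,4,5,6,7,8,9} 22
  8 to go: {1,3,4,5,6,7,8,9} 26  {2,3,4,5,6,7,8,9} 22
  if 0:f drops first: 48 orders
  if 1:b drops first: 22 orders
heap linearizations: 70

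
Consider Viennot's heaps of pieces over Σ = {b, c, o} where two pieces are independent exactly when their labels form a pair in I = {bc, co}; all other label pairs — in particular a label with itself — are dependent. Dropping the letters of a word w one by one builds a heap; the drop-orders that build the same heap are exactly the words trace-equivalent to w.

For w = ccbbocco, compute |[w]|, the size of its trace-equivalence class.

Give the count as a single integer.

0(c) covers ∅
1(c) covers 0:c
2(b) covers ∅
3(b) covers 2:b
4(o) covers 3:b
5(c) covers 1:c
6(c) covers 5:c
7(o) covers 4:o
floor of heap: 0:c, 2:b
completions by unplaced set U, small U first (add the entries for U minus each lowest piece of U):
  |U|=1: {6}:1  {7}:1
  |U|=2: {4,7}:1  {5,6}:1  {6,7}:2
  |U|=3: {1,5,6}:1  {3,4,7}:1  {4,6,7}:3  {5,6,7}:3
  |U|=4: {0,1,5,6}:1  {1,5,6,7}:4  {2,3,4,7}:1  {3,4,6,7}:4  {4,5,6,7}:6
  |U|=5: {0,1,5,6,7}:5  {1,4,5,6,7}:10  {2,3,4,6,7}:5  {3,4,5,6,7}:10
  |U|=6: {0,1,4,5,6,7}:15  {1,3,4,5,6,7}:20  {2,3,4,5,6,7}:15
  start at 0(c): 35
  start at 2(b): 35
sum over floor = 70

70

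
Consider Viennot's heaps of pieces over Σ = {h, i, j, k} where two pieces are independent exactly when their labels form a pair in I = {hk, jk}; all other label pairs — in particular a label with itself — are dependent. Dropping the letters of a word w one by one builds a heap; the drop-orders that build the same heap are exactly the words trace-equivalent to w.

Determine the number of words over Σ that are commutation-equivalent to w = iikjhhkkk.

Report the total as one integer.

35

0(i) covers ∅
1(i) covers 0:i
2(k) covers 1:i
3(j) covers 1:i
4(h) covers 3:j
5(h) covers 4:h
6(k) covers 2:k
7(k) covers 6:k
8(k) covers 7:k
floor of heap: 0:i
completions by unplaced set U, small U first (add the entries for U minus each lowest piece of U):
  |U|=1: {5}:1  {8}:1
  |U|=2: {4,5}:1  {5,8}:2  {7,8}:1
  |U|=3: {3,4,5}:1  {4,5,8}:3  {5,7,8}:3  {6,7,8}:1
  |U|=4: {2,6,7,8}:1  {3,4,5,8}:4  {4,5,7,8}:6  {5,6,7,8}:4
  |U|=5: {2,5,6,7,8}:5  {3,4,5,7,8}:10  {4,5,6,7,8}:10
  |U|=6: {2,4,5,6,7,8}:15  {3,4,5,6,7,8}:20
  |U|=7: {2,3,4,5,6,7,8}:35
  start at 0(i): 35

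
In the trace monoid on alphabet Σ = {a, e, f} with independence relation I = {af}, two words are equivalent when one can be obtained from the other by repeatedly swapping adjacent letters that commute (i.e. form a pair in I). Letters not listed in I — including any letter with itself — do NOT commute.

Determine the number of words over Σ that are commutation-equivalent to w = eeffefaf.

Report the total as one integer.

3

piece 0:e — minimal
piece 1:e rests on {0:e}
piece 2:f rests on {1:e}
piece 3:f rests on {2:f}
piece 4:e rests on {3:f}
piece 5:f rests on {4:e}
piece 6:a rests on {4:e}
piece 7:f rests on {5:f}
minimal pieces: {0:e}
ways to finish when only these pieces remain (= sum over removing one remaining piece with nothing left below it):
  1 left: {6}→1  {7}→1
  2 left: {5,7}→1  {6,7}→2
  3 left: {5,6,7}→3
  4 left: {4,5,6,7}→3
  5 left: {3,4,5,6,7}→3
  6 left: {2,3,4,5,6,7}→3
  placing 0:e first → 3 extensions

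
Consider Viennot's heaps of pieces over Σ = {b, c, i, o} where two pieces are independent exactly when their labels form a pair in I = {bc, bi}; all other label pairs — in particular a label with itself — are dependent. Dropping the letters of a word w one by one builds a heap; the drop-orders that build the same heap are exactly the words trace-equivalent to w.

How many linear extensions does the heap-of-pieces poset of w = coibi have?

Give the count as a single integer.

drop 0:c onto floor
drop 1:o onto {0:c}
drop 2:i onto {1:o}
drop 3:b onto {1:o}
drop 4:i onto {2:i}
ground layer = {0:c}
drop-orders for the pieces not yet dropped (sum over which currently-grounded one goes next):
  1 to go: {3} 1  {4} 1
  2 to go: {2,4} 1  {3,4} 2
  3 to go: {2,3,4} 3
  if 0:c drops first: 3 orders

3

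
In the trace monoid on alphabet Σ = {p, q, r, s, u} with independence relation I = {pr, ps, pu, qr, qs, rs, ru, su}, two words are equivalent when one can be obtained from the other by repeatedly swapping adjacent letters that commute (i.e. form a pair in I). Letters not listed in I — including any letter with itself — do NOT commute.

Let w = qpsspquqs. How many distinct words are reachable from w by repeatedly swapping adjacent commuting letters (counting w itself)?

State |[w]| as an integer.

piece 0:q — minimal
piece 1:p rests on {0:q}
piece 2:s — minimal
piece 3:s rests on {2:s}
piece 4:p rests on {1:p}
piece 5:q rests on {4:p}
piece 6:u rests on {5:q}
piece 7:q rests on {6:u}
piece 8:s rests on {3:s}
minimal pieces: {0:q, 2:s}
ways to finish when only these pieces remain (= sum over removing one remaining piece with nothing left below it):
  1 left: {7}→1  {8}→1
  2 left: {3,8}→1  {6,7}→1  {7,8}→2
  3 left: {2,3,8}→1  {3,7,8}→3  {5,6,7}→1  {6,7,8}→3
  4 left: {2,3,7,8}→4  {3,6,7,8}→6  {4,5,6,7}→1  {5,6,7,8}→4
  5 left: {1,4,5,6,7}→1  {2,3,6,7,8}→10  {3,5,6,7,8}→10  {4,5,6,7,8}→5
  6 left: {0,1,4,5,6,7}→1  {1,4,5,6,7,8}→6  {2,3,5,6,7,8}→20  {3,4,5,6,7,8}→15
  7 left: {0,1,4,5,6,7,8}→7  {1,3,4,5,6,7,8}→21  {2,3,4,5,6,7,8}→35
  placing 0:q first → 56 extensions
  placing 2:s first → 28 extensions
total linear extensions = 84

84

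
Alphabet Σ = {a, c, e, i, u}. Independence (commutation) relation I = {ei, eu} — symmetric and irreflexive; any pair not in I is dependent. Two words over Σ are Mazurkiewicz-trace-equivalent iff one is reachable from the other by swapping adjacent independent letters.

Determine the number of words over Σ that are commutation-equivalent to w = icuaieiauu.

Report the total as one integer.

3

drop 0:i onto floor
drop 1:c onto {0:i}
drop 2:u onto {1:c}
drop 3:a onto {2:u}
drop 4:i onto {3:a}
drop 5:e onto {3:a}
drop 6:i onto {4:i}
drop 7:a onto {5:e, 6:i}
drop 8:u onto {7:a}
drop 9:u onto {8:u}
ground layer = {0:i}
drop-orders for the pieces not yet dropped (sum over which currently-grounded one goes next):
  1 to go: {9} 1
  2 to go: {8,9} 1
  3 to go: {7,8,9} 1
  4 to go: {5,7,8,9} 1  {6,7,8,9} 1
  5 to go: {4,6,7,8,9} 1  {5,6,7,8,9} 2
  6 to go: {4,5,6,7,8,9} 3
  7 to go: {3,4,5,6,7,8,9} 3
  8 to go: {2,3,4,5,6,7,8,9} 3
  if 0:i drops first: 3 orders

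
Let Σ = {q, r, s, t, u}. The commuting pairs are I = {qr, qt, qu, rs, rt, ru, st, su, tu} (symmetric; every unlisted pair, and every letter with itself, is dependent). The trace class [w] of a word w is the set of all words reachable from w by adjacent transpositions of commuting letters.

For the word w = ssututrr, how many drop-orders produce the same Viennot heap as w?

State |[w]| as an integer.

2520

drop 0:s onto floor
drop 1:s onto {0:s}
drop 2:u onto floor
drop 3:t onto floor
drop 4:u onto {2:u}
drop 5:t onto {3:t}
drop 6:r onto floor
drop 7:r onto {6:r}
ground layer = {0:s, 2:u, 3:t, 6:r}
drop-orders for the pieces not yet dropped (sum over which currently-grounded one goes next):
  1 to go: {1} 1  {4} 1  {5} 1  {7} 1
  2 to go: {0,1} 1  {1,4} 2  {1,5} 2  {1,7} 2  {2,4} 1  {3,5} 1  {4,5} 2  {4,7} 2  {5,7} 2  {6,7} 1
  3 to go: {0,1,4} 3  {0,1,5} 3  {0,1,7} 3  {1,2,4} 3  {1,3,5} 3  {1,4,5} 6  {1,4,7} 6  {1,5,7} 6  {1,6,7} 3  {2,4,5} 3  {2,4,7} 3  {3,4,5} 3  {3,5,7} 3  {4,5,7} 6  {4,6,7} 3  {5,6,7} 3
  4 to go: {0,1,2,4} 6  {0,1,3,5} 6  {0,1,4,5} 12  {0,1,4,7} 12  {0,1,5,7} 12  {0,1,6,7} 6  {1,2,4,5} 12  {1,2,4,7} 12  {1,3,4,5} 12  {1,3,5,7} 12  {1,4,5,7} 24  {1,4,6,7} 12  {1,5,6,7} 12  {2,3,4,5} 6  {2,4,5,7} 12  {2,4,6,7} 6  {3,4,5,7} 12  {3,5,6,7} 6  {4,5,6,7} 12
  5 to go: {0,1,2,4,5} 30  {0,1,2,4,7} 30  {0,1,3,4,5} 30  {0,1,3,5,7} 30  {0,1,4,5,7} 60  {0,1,4,6,7} 30  {0,1,5,6,7} 30  {1,2,3,4,5} 30  {1,2,4,5,7} 60  {1,2,4,6,7} 30  {1,3,4,5,7} 60  {1,3,5,6,7} 30  {1,4,5,6,7} 60  {2,3,4,5,7} 30  {2,4,5,6,7} 30  {3,4,5,6,7} 30
  6 to go: {0,1,2,3,4,5} 90  {0,1,2,4,5,7} 180  {0,1,2,4,6,7} 90  {0,1,3,4,5,7} 180  {0,1,3,5,6,7} 90  {0,1,4,5,6,7} 180  {1,2,3,4,5,7} 180  {1,2,4,5,6,7} 180  {1,3,4,5,6,7} 180  {2,3,4,5,6,7} 90
  if 0:s drops first: 630 orders
  if 2:u drops first: 630 orders
  if 3:t drops first: 630 orders
  if 6:r drops first: 630 orders
heap linearizations: 2520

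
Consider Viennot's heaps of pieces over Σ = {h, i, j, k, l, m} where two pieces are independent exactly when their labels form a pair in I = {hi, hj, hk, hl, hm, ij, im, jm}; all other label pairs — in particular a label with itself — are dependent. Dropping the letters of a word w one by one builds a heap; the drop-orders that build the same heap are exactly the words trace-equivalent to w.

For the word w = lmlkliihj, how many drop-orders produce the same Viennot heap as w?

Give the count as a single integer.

27

0(l) covers ∅
1(m) covers 0:l
2(l) covers 1:m
3(k) covers 2:l
4(l) covers 3:k
5(i) covers 4:l
6(i) covers 5:i
7(h) covers ∅
8(j) covers 4:l
floor of heap: 0:l, 7:h
completions by unplaced set U, small U first (add the entries for U minus each lowest piece of U):
  |U|=1: {6}:1  {7}:1  {8}:1
  |U|=2: {5,6}:1  {6,7}:2  {6,8}:2  {7,8}:2
  |U|=3: {5,6,7}:3  {5,6,8}:3  {6,7,8}:6
  |U|=4: {4,5,6,8}:3  {5,6,7,8}:12
  |U|=5: {3,4,5,6,8}:3  {4,5,6,7,8}:15
  |U|=6: {2,3,4,5,6,8}:3  {3,4,5,6,7,8}:18
  |U|=7: {1,2,3,4,5,6,8}:3  {2,3,4,5,6,7,8}:21
  start at 0(l): 24
  start at 7(h): 3
sum over floor = 27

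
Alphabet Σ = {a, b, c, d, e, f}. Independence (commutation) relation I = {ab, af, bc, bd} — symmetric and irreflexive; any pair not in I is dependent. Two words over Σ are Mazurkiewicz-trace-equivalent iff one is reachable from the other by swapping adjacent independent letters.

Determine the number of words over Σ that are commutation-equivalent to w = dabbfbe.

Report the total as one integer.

piece 0:d — minimal
piece 1:a rests on {0:d}
piece 2:b — minimal
piece 3:b rests on {2:b}
piece 4:f rests on {0:d, 3:b}
piece 5:b rests on {4:f}
piece 6:e rests on {1:a, 5:b}
minimal pieces: {0:d, 2:b}
ways to finish when only these pieces remain (= sum over removing one remaining piece with nothing left below it):
  1 left: {6}→1
  2 left: {1,6}→1  {5,6}→1
  3 left: {1,5,6}→2  {4,5,6}→1
  4 left: {1,4,5,6}→3  {3,4,5,6}→1
  5 left: {0,1,4,5,6}→3  {1,3,4,5,6}→4  {2,3,4,5,6}→1
  placing 0:d first → 5 extensions
  placing 2:b first → 7 extensions
total linear extensions = 12

12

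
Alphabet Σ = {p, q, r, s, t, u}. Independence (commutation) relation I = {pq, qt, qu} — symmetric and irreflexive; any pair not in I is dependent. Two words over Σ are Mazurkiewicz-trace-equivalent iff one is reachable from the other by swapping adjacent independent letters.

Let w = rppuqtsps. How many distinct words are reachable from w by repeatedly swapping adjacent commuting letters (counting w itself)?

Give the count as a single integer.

0(r) covers ∅
1(p) covers 0:r
2(p) covers 1:p
3(u) covers 2:p
4(q) covers 0:r
5(t) covers 3:u
6(s) covers 4:q, 5:t
7(p) covers 6:s
8(s) covers 7:p
floor of heap: 0:r
completions by unplaced set U, small U first (add the entries for U minus each lowest piece of U):
  |U|=1: {8}:1
  |U|=2: {7,8}:1
  |U|=3: {6,7,8}:1
  |U|=4: {4,6,7,8}:1  {5,6,7,8}:1
  |U|=5: {3,5,6,7,8}:1  {4,5,6,7,8}:2
  |U|=6: {2,3,5,6,7,8}:1  {3,4,5,6,7,8}:3
  |U|=7: {1,2,3,5,6,7,8}:1  {2,3,4,5,6,7,8}:4
  start at 0(r): 5

5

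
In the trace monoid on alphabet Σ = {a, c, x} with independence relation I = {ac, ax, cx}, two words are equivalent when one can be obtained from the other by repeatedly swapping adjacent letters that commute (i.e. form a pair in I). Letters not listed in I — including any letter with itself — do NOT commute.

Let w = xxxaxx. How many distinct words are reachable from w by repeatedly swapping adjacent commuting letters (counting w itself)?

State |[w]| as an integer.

6

0(x) covers ∅
1(x) covers 0:x
2(x) covers 1:x
3(a) covers ∅
4(x) covers 2:x
5(x) covers 4:x
floor of heap: 0:x, 3:a
completions by unplaced set U, small U first (add the entries for U minus each lowest piece of U):
  |U|=1: {3}:1  {5}:1
  |U|=2: {3,5}:2  {4,5}:1
  |U|=3: {2,4,5}:1  {3,4,5}:3
  |U|=4: {1,2,4,5}:1  {2,3,4,5}:4
  start at 0(x): 5
  start at 3(a): 1
sum over floor = 6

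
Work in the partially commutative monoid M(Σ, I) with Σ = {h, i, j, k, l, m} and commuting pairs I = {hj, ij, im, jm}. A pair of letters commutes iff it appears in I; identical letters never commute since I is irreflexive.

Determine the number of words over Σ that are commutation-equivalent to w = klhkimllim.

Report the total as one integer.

piece 0:k — minimal
piece 1:l rests on {0:k}
piece 2:h rests on {1:l}
piece 3:k rests on {2:h}
piece 4:i rests on {3:k}
piece 5:m rests on {3:k}
piece 6:l rests on {4:i, 5:m}
piece 7:l rests on {6:l}
piece 8:i rests on {7:l}
piece 9:m rests on {7:l}
minimal pieces: {0:k}
ways to finish when only these pieces remain (= sum over removing one remaining piece with nothing left below it):
  1 left: {8}→1  {9}→1
  2 left: {8,9}→2
  3 left: {7,8,9}→2
  4 left: {6,7,8,9}→2
  5 left: {4,6,7,8,9}→2  {5,6,7,8,9}→2
  6 left: {4,5,6,7,8,9}→4
  7 left: {3,4,5,6,7,8,9}→4
  8 left: {2,3,4,5,6,7,8,9}→4
  placing 0:k first → 4 extensions

4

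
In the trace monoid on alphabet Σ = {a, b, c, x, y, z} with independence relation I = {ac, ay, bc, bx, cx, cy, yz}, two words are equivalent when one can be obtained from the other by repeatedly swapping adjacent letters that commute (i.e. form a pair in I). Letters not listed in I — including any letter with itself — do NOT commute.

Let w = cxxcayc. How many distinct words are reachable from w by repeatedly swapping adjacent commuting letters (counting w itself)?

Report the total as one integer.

#0=c has no predecessor
#1=x has no predecessor
#2=x depends on [1:x]
#3=c depends on [0:c]
#4=a depends on [2:x]
#5=y depends on [2:x]
#6=c depends on [3:c]
sources: [0:c, 1:x]
N(rest) = Σ N(rest − s) over sources s of rest; N(one piece) = 1:
  size 1 → [4]=1  [5]=1  [6]=1
  size 2 → [3,6]=1  [4,5]=2  [4,6]=2  [5,6]=2
  size 3 → [0,3,6]=1  [2,4,5]=2  [3,4,6]=3  [3,5,6]=3  [4,5,6]=6
  size 4 → [0,3,4,6]=4  [0,3,5,6]=4  [1,2,4,5]=2  [2,4,5,6]=8  [3,4,5,6]=12
  size 5 → [0,3,4,5,6]=20  [1,2,4,5,6]=10  [2,3,4,5,6]=20
  first=0(c) contributes 30
  first=1(x) contributes 40
|[w]| = 70

70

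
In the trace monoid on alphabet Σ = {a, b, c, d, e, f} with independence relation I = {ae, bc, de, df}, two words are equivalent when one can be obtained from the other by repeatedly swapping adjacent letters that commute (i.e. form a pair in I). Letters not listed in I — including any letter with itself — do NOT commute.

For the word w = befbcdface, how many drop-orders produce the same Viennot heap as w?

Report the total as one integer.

piece 0:b — minimal
piece 1:e rests on {0:b}
piece 2:f rests on {1:e}
piece 3:b rests on {2:f}
piece 4:c rests on {2:f}
piece 5:d rests on {3:b, 4:c}
piece 6:f rests on {3:b, 4:c}
piece 7:a rests on {5:d, 6:f}
piece 8:c rests on {7:a}
piece 9:e rests on {8:c}
minimal pieces: {0:b}
ways to finish when only these pieces remain (= sum over removing one remaining piece with nothing left below it):
  1 left: {9}→1
  2 left: {8,9}→1
  3 left: {7,8,9}→1
  4 left: {5,7,8,9}→1  {6,7,8,9}→1
  5 left: {5,6,7,8,9}→2
  6 left: {3,5,6,7,8,9}→2  {4,5,6,7,8,9}→2
  7 left: {3,4,5,6,7,8,9}→4
  8 left: {2,3,4,5,6,7,8,9}→4
  placing 0:b first → 4 extensions

4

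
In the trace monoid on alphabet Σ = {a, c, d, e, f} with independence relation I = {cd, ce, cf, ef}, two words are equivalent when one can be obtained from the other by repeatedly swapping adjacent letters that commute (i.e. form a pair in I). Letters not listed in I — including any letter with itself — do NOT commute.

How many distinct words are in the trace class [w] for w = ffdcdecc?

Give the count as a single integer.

#0=f has no predecessor
#1=f depends on [0:f]
#2=d depends on [1:f]
#3=c has no predecessor
#4=d depends on [2:d]
#5=e depends on [4:d]
#6=c depends on [3:c]
#7=c depends on [6:c]
sources: [0:f, 3:c]
N(rest) = Σ N(rest − s) over sources s of rest; N(one piece) = 1:
  size 1 → [5]=1  [7]=1
  size 2 → [4,5]=1  [5,7]=2  [6,7]=1
  size 3 → [2,4,5]=1  [3,6,7]=1  [4,5,7]=3  [5,6,7]=3
  size 4 → [1,2,4,5]=1  [2,4,5,7]=4  [3,5,6,7]=4  [4,5,6,7]=6
  size 5 → [0,1,2,4,5]=1  [1,2,4,5,7]=5  [2,4,5,6,7]=10  [3,4,5,6,7]=10
  size 6 → [0,1,2,4,5,7]=6  [1,2,4,5,6,7]=15  [2,3,4,5,6,7]=20
  first=0(f) contributes 35
  first=3(c) contributes 21
|[w]| = 56

56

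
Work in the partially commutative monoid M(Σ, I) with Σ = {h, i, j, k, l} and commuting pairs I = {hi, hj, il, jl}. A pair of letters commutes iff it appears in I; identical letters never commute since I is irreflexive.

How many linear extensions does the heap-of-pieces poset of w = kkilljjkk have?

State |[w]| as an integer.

10

#0=k has no predecessor
#1=k depends on [0:k]
#2=i depends on [1:k]
#3=l depends on [1:k]
#4=l depends on [3:l]
#5=j depends on [2:i]
#6=j depends on [5:j]
#7=k depends on [4:l, 6:j]
#8=k depends on [7:k]
sources: [0:k]
N(rest) = Σ N(rest − s) over sources s of rest; N(one piece) = 1:
  size 1 → [8]=1
  size 2 → [7,8]=1
  size 3 → [4,7,8]=1  [6,7,8]=1
  size 4 → [3,4,7,8]=1  [4,6,7,8]=2  [5,6,7,8]=1
  size 5 → [2,5,6,7,8]=1  [3,4,6,7,8]=3  [4,5,6,7,8]=3
  size 6 → [2,4,5,6,7,8]=4  [3,4,5,6,7,8]=6
  size 7 → [2,3,4,5,6,7,8]=10
  first=0(k) contributes 10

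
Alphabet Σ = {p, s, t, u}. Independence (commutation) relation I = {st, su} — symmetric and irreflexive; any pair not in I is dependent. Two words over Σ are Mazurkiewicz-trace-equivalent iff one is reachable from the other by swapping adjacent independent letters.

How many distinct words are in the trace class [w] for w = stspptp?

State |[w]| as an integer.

0(s) covers ∅
1(t) covers ∅
2(s) covers 0:s
3(p) covers 1:t, 2:s
4(p) covers 3:p
5(t) covers 4:p
6(p) covers 5:t
floor of heap: 0:s, 1:t
completions by unplaced set U, small U first (add the entries for U minus each lowest piece of U):
  |U|=1: {6}:1
  |U|=2: {5,6}:1
  |U|=3: {4,5,6}:1
  |U|=4: {3,4,5,6}:1
  |U|=5: {1,3,4,5,6}:1  {2,3,4,5,6}:1
  start at 0(s): 2
  start at 1(t): 1
sum over floor = 3

3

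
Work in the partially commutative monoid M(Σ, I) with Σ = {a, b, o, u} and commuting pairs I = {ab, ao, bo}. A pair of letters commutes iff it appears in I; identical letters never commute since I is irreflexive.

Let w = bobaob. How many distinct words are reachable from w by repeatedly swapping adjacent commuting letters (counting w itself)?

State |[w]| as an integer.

#0=b has no predecessor
#1=o has no predecessor
#2=b depends on [0:b]
#3=a has no predecessor
#4=o depends on [1:o]
#5=b depends on [2:b]
sources: [0:b, 1:o, 3:a]
N(rest) = Σ N(rest − s) over sources s of rest; N(one piece) = 1:
  size 1 → [3]=1  [4]=1  [5]=1
  size 2 → [1,4]=1  [2,5]=1  [3,4]=2  [3,5]=2  [4,5]=2
  size 3 → [0,2,5]=1  [1,3,4]=3  [1,4,5]=3  [2,3,5]=3  [2,4,5]=3  [3,4,5]=6
  size 4 → [0,2,3,5]=4  [0,2,4,5]=4  [1,2,4,5]=6  [1,3,4,5]=12  [2,3,4,5]=12
  first=0(b) contributes 30
  first=1(o) contributes 20
  first=3(a) contributes 10
|[w]| = 60

60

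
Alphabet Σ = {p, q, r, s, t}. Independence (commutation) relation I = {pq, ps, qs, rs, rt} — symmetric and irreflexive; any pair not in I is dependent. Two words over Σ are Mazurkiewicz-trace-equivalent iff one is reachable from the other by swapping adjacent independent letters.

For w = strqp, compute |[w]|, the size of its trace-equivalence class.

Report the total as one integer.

drop 0:s onto floor
drop 1:t onto {0:s}
drop 2:r onto floor
drop 3:q onto {1:t, 2:r}
drop 4:p onto {1:t, 2:r}
ground layer = {0:s, 2:r}
drop-orders for the pieces not yet dropped (sum over which currently-grounded one goes next):
  1 to go: {3} 1  {4} 1
  2 to go: {3,4} 2
  3 to go: {1,3,4} 2  {2,3,4} 2
  if 0:s drops first: 4 orders
  if 2:r drops first: 2 orders
heap linearizations: 6

6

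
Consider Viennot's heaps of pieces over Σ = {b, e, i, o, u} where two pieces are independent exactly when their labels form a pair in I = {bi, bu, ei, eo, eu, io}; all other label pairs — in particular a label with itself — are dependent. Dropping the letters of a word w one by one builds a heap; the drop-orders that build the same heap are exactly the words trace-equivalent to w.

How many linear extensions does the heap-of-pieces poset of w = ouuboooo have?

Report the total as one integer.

3

0(o) covers ∅
1(u) covers 0:o
2(u) covers 1:u
3(b) covers 0:o
4(o) covers 2:u, 3:b
5(o) covers 4:o
6(o) covers 5:o
7(o) covers 6:o
floor of heap: 0:o
completions by unplaced set U, small U first (add the entries for U minus each lowest piece of U):
  |U|=1: {7}:1
  |U|=2: {6,7}:1
  |U|=3: {5,6,7}:1
  |U|=4: {4,5,6,7}:1
  |U|=5: {2,4,5,6,7}:1  {3,4,5,6,7}:1
  |U|=6: {1,2,4,5,6,7}:1  {2,3,4,5,6,7}:2
  start at 0(o): 3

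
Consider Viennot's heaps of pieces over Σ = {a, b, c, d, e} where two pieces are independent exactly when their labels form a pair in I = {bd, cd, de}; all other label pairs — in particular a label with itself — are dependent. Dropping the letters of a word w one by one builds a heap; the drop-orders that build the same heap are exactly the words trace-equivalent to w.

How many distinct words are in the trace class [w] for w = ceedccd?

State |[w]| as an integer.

#0=c has no predecessor
#1=e depends on [0:c]
#2=e depends on [1:e]
#3=d has no predecessor
#4=c depends on [2:e]
#5=c depends on [4:c]
#6=d depends on [3:d]
sources: [0:c, 3:d]
N(rest) = Σ N(rest − s) over sources s of rest; N(one piece) = 1:
  size 1 → [5]=1  [6]=1
  size 2 → [3,6]=1  [4,5]=1  [5,6]=2
  size 3 → [2,4,5]=1  [3,5,6]=3  [4,5,6]=3
  size 4 → [1,2,4,5]=1  [2,4,5,6]=4  [3,4,5,6]=6
  size 5 → [0,1,2,4,5]=1  [1,2,4,5,6]=5  [2,3,4,5,6]=10
  first=0(c) contributes 15
  first=3(d) contributes 6
|[w]| = 21

21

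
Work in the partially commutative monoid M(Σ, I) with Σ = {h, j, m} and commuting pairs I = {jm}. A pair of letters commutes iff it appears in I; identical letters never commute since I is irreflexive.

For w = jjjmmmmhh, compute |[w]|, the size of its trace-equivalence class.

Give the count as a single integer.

0(j) covers ∅
1(j) covers 0:j
2(j) covers 1:j
3(m) covers ∅
4(m) covers 3:m
5(m) covers 4:m
6(m) covers 5:m
7(h) covers 2:j, 6:m
8(h) covers 7:h
floor of heap: 0:j, 3:m
completions by unplaced set U, small U first (add the entries for U minus each lowest piece of U):
  |U|=1: {8}:1
  |U|=2: {7,8}:1
  |U|=3: {2,7,8}:1  {6,7,8}:1
  |U|=4: {1,2,7,8}:1  {2,6,7,8}:2  {5,6,7,8}:1
  |U|=5: {0,1,2,7,8}:1  {1,2,6,7,8}:3  {2,5,6,7,8}:3  {4,5,6,7,8}:1
  |U|=6: {0,1,2,6,7,8}:4  {1,2,5,6,7,8}:6  {2,4,5,6,7,8}:4  {3,4,5,6,7,8}:1
  |U|=7: {0,1,2,5,6,7,8}:10  {1,2,4,5,6,7,8}:10  {2,3,4,5,6,7,8}:5
  start at 0(j): 15
  start at 3(m): 20
sum over floor = 35

35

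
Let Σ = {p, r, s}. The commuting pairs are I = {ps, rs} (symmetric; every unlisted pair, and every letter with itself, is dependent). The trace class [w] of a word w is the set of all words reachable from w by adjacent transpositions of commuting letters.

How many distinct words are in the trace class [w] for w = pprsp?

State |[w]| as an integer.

drop 0:p onto floor
drop 1:p onto {0:p}
drop 2:r onto {1:p}
drop 3:s onto floor
drop 4:p onto {2:r}
ground layer = {0:p, 3:s}
drop-orders for the pieces not yet dropped (sum over which currently-grounded one goes next):
  1 to go: {3} 1  {4} 1
  2 to go: {2,4} 1  {3,4} 2
  3 to go: {1,2,4} 1  {2,3,4} 3
  if 0:p drops first: 4 orders
  if 3:s drops first: 1 orders
heap linearizations: 5

5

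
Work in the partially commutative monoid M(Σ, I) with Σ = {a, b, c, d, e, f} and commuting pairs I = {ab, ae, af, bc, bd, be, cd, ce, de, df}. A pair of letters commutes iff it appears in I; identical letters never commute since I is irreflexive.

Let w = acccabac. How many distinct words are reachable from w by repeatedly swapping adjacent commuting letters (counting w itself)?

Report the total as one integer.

8

piece 0:a — minimal
piece 1:c rests on {0:a}
piece 2:c rests on {1:c}
piece 3:c rests on {2:c}
piece 4:a rests on {3:c}
piece 5:b — minimal
piece 6:a rests on {4:a}
piece 7:c rests on {6:a}
minimal pieces: {0:a, 5:b}
ways to finish when only these pieces remain (= sum over removing one remaining piece with nothing left below it):
  1 left: {5}→1  {7}→1
  2 left: {5,7}→2  {6,7}→1
  3 left: {4,6,7}→1  {5,6,7}→3
  4 left: {3,4,6,7}→1  {4,5,6,7}→4
  5 left: {2,3,4,6,7}→1  {3,4,5,6,7}→5
  6 left: {1,2,3,4,6,7}→1  {2,3,4,5,6,7}→6
  placing 0:a first → 7 extensions
  placing 5:b first → 1 extensions
total linear extensions = 8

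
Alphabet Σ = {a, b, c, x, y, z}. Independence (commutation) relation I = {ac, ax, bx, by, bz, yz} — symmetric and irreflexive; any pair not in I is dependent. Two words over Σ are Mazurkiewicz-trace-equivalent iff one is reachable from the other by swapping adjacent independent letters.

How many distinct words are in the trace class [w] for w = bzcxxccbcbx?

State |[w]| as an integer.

#0=b has no predecessor
#1=z has no predecessor
#2=c depends on [0:b, 1:z]
#3=x depends on [2:c]
#4=x depends on [3:x]
#5=c depends on [4:x]
#6=c depends on [5:c]
#7=b depends on [6:c]
#8=c depends on [7:b]
#9=b depends on [8:c]
#10=x depends on [8:c]
sources: [0:b, 1:z]
N(rest) = Σ N(rest − s) over sources s of rest; N(one piece) = 1:
  size 1 → [9]=1  [10]=1
  size 2 → [9,10]=2
  size 3 → [8,9,10]=2
  size 4 → [7,8,9,10]=2
  size 5 → [6,7,8,9,10]=2
  size 6 → [5,6,7,8,9,10]=2
  size 7 → [4,5,6,7,8,9,10]=2
  size 8 → [3,4,5,6,7,8,9,10]=2
  size 9 → [2,3,4,5,6,7,8,9,10]=2
  first=0(b) contributes 2
  first=1(z) contributes 2
|[w]| = 4

4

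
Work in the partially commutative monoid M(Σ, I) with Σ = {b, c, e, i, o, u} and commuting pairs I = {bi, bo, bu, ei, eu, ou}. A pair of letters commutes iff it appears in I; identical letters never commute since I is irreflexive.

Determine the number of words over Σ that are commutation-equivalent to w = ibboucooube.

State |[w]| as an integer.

300

drop 0:i onto floor
drop 1:b onto floor
drop 2:b onto {1:b}
drop 3:o onto {0:i}
drop 4:u onto {0:i}
drop 5:c onto {2:b, 3:o, 4:u}
drop 6:o onto {5:c}
drop 7:o onto {6:o}
drop 8:u onto {5:c}
drop 9:b onto {5:c}
drop 10:e onto {7:o, 9:b}
ground layer = {0:i, 1:b}
drop-orders for the pieces not yet dropped (sum over which currently-grounded one goes next):
  1 to go: {8} 1  {10} 1
  2 to go: {7,10} 1  {8,10} 2  {9,10} 1
  3 to go: {6,7,10} 1  {7,8,10} 3  {7,9,10} 2  {8,9,10} 3
  4 to go: {6,7,8,10} 4  {6,7,9,10} 3  {7,8,9,10} 8
  5 to go: {6,7,8,9,10} 15
  6 to go: {5,6,7,8,9,10} 15
  7 to go: {2,5,6,7,8,9,10} 15  {3,5,6,7,8,9,10} 15  {4,5,6,7,8,9,10} 15
  8 to go: {1,2,5,6,7,8,9,10} 15  {2,3,5,6,7,8,9,10} 30  {2,4,5,6,7,8,9,10} 30  {3,4,5,6,7,8,9,10} 30
  9 to go: {0,3,4,5,6,7,8,9,10} 30  {1,2,3,5,6,7,8,9,10} 45  {1,2,4,5,6,7,8,9,10} 45  {2,3,4,5,6,7,8,9,10} 90
  if 0:i drops first: 180 orders
  if 1:b drops first: 120 orders
heap linearizations: 300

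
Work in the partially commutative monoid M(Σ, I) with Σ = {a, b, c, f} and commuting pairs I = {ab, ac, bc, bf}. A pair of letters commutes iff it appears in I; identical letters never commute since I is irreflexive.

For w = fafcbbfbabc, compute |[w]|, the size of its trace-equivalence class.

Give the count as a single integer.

#0=f has no predecessor
#1=a depends on [0:f]
#2=f depends on [1:a]
#3=c depends on [2:f]
#4=b has no predecessor
#5=b depends on [4:b]
#6=f depends on [3:c]
#7=b depends on [5:b]
#8=a depends on [6:f]
#9=b depends on [7:b]
#10=c depends on [6:f]
sources: [0:f, 4:b]
N(rest) = Σ N(rest − s) over sources s of rest; N(one piece) = 1:
  size 1 → [8]=1  [9]=1  [10]=1
  size 2 → [7,9]=1  [8,9]=2  [8,10]=2  [9,10]=2
  size 3 → [5,7,9]=1  [6,8,10]=2  [7,8,9]=3  [7,9,10]=3  [8,9,10]=6
  size 4 → [3,6,8,10]=2  [4,5,7,9]=1  [5,7,8,9]=4  [5,7,9,10]=4  [6,8,9,10]=8  [7,8,9,10]=12
  size 5 → [2,3,6,8,10]=2  [3,6,8,9,10]=10  [4,5,7,8,9]=5  [4,5,7,9,10]=5  [5,7,8,9,10]=20  [6,7,8,9,10]=20
  size 6 → [1,2,3,6,8,10]=2  [2,3,6,8,9,10]=12  [3,6,7,8,9,10]=30  [4,5,7,8,9,10]=30  [5,6,7,8,9,10]=40
  size 7 → [0,1,2,3,6,8,10]=2  [1,2,3,6,8,9,10]=14  [2,3,6,7,8,9,10]=42  [3,5,6,7,8,9,10]=70  [4,5,6,7,8,9,10]=70
  size 8 → [0,1,2,3,6,8,9,10]=16  [1,2,3,6,7,8,9,10]=56  [2,3,5,6,7,8,9,10]=112  [3,4,5,6,7,8,9,10]=140
  size 9 → [0,1,2,3,6,7,8,9,10]=72  [1,2,3,5,6,7,8,9,10]=168  [2,3,4,5,6,7,8,9,10]=252
  first=0(f) contributes 420
  first=4(b) contributes 240
|[w]| = 660

660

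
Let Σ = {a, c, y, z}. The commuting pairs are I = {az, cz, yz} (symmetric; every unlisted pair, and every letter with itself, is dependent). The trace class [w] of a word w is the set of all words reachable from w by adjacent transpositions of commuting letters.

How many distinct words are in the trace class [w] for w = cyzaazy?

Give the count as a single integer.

#0=c has no predecessor
#1=y depends on [0:c]
#2=z has no predecessor
#3=a depends on [1:y]
#4=a depends on [3:a]
#5=z depends on [2:z]
#6=y depends on [4:a]
sources: [0:c, 2:z]
N(rest) = Σ N(rest − s) over sources s of rest; N(one piece) = 1:
  size 1 → [5]=1  [6]=1
  size 2 → [2,5]=1  [4,6]=1  [5,6]=2
  size 3 → [2,5,6]=3  [3,4,6]=1  [4,5,6]=3
  size 4 → [1,3,4,6]=1  [2,4,5,6]=6  [3,4,5,6]=4
  size 5 → [0,1,3,4,6]=1  [1,3,4,5,6]=5  [2,3,4,5,6]=10
  first=0(c) contributes 15
  first=2(z) contributes 6
|[w]| = 21

21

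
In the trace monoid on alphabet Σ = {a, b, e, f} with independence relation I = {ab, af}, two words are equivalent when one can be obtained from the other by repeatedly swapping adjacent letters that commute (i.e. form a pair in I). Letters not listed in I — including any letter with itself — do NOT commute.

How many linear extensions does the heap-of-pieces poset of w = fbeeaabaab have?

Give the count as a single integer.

15

drop 0:f onto floor
drop 1:b onto {0:f}
drop 2:e onto {1:b}
drop 3:e onto {2:e}
drop 4:a onto {3:e}
drop 5:a onto {4:a}
drop 6:b onto {3:e}
drop 7:a onto {5:a}
drop 8:a onto {7:a}
drop 9:b onto {6:b}
ground layer = {0:f}
drop-orders for the pieces not yet dropped (sum over which currently-grounded one goes next):
  1 to go: {8} 1  {9} 1
  2 to go: {6,9} 1  {7,8} 1  {8,9} 2
  3 to go: {5,7,8} 1  {6,8,9} 3  {7,8,9} 3
  4 to go: {4,5,7,8} 1  {5,7,8,9} 4  {6,7,8,9} 6
  5 to go: {4,5,7,8,9} 5  {5,6,7,8,9} 10
  6 to go: {4,5,6,7,8,9} 15
  7 to go: {3,4,5,6,7,8,9} 15
  8 to go: {2,3,4,5,6,7,8,9} 15
  if 0:f drops first: 15 orders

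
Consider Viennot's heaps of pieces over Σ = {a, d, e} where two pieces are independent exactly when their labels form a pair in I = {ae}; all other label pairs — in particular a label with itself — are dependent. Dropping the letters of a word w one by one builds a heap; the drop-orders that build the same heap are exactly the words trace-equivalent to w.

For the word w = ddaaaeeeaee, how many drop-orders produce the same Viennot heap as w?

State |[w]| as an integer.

0(d) covers ∅
1(d) covers 0:d
2(a) covers 1:d
3(a) covers 2:a
4(a) covers 3:a
5(e) covers 1:d
6(e) covers 5:e
7(e) covers 6:e
8(a) covers 4:a
9(e) covers 7:e
10(e) covers 9:e
floor of heap: 0:d
completions by unplaced set U, small U first (add the entries for U minus each lowest piece of U):
  |U|=1: {8}:1  {10}:1
  |U|=2: {4,8}:1  {8,10}:2  {9,10}:1
  |U|=3: {3,4,8}:1  {4,8,10}:3  {7,9,10}:1  {8,9,10}:3
  |U|=4: {2,3,4,8}:1  {3,4,8,10}:4  {4,8,9,10}:6  {6,7,9,10}:1  {7,8,9,10}:4
  |U|=5: {2,3,4,8,10}:5  {3,4,8,9,10}:10  {4,7,8,9,10}:10  {5,6,7,9,10}:1  {6,7,8,9,10}:5
  |U|=6: {2,3,4,8,9,10}:15  {3,4,7,8,9,10}:20  {4,6,7,8,9,10}:15  {5,6,7,8,9,10}:6
  |U|=7: {2,3,4,7,8,9,10}:35  {3,4,6,7,8,9,10}:35  {4,5,6,7,8,9,10}:21
  |U|=8: {2,3,4,6,7,8,9,10}:70  {3,4,5,6,7,8,9,10}:56
  |U|=9: {2,3,4,5,6,7,8,9,10}:126
  start at 0(d): 126

126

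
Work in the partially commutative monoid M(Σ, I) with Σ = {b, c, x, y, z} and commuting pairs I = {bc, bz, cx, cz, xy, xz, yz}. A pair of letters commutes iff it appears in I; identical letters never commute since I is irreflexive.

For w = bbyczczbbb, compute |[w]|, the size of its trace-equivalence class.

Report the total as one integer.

piece 0:b — minimal
piece 1:b rests on {0:b}
piece 2:y rests on {1:b}
piece 3:c rests on {2:y}
piece 4:z — minimal
piece 5:c rests on {3:c}
piece 6:z rests on {4:z}
piece 7:b rests on {2:y}
piece 8:b rests on {7:b}
piece 9:b rests on {8:b}
minimal pieces: {0:b, 4:z}
ways to finish when only these pieces remain (= sum over removing one remaining piece with nothing left below it):
  1 left: {5}→1  {6}→1  {9}→1
  2 left: {3,5}→1  {4,6}→1  {5,6}→2  {5,9}→2  {6,9}→2  {8,9}→1
  3 left: {3,5,6}→3  {3,5,9}→3  {4,5,6}→3  {4,6,9}→3  {5,6,9}→6  {5,8,9}→3  {6,8,9}→3  {7,8,9}→1
  4 left: {3,4,5,6}→6  {3,5,6,9}→12  {3,5,8,9}→6  {4,5,6,9}→12  {4,6,8,9}→6  {5,6,8,9}→12  {5,7,8,9}→4  {6,7,8,9}→4
  5 left: {3,4,5,6,9}→30  {3,5,6,8,9}→30  {3,5,7,8,9}→10  {4,5,6,8,9}→30  {4,6,7,8,9}→10  {5,6,7,8,9}→20
  6 left: {2,3,5,7,8,9}→10  {3,4,5,6,8,9}→90  {3,5,6,7,8,9}→60  {4,5,6,7,8,9}→60
  7 left: {1,2,3,5,7,8,9}→10  {2,3,5,6,7,8,9}→70  {3,4,5,6,7,8,9}→210
  8 left: {0,1,2,3,5,7,8,9}→10  {1,2,3,5,6,7,8,9}→80  {2,3,4,5,6,7,8,9}→280
  placing 0:b first → 360 extensions
  placing 4:z first → 90 extensions
total linear extensions = 450

450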